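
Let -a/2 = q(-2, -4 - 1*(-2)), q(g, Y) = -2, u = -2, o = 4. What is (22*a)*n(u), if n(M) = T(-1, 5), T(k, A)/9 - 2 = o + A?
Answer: 8712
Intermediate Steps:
T(k, A) = 54 + 9*A (T(k, A) = 18 + 9*(4 + A) = 18 + (36 + 9*A) = 54 + 9*A)
n(M) = 99 (n(M) = 54 + 9*5 = 54 + 45 = 99)
a = 4 (a = -2*(-2) = 4)
(22*a)*n(u) = (22*4)*99 = 88*99 = 8712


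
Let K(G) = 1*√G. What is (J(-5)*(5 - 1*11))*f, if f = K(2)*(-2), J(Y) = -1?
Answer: -12*√2 ≈ -16.971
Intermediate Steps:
K(G) = √G
f = -2*√2 (f = √2*(-2) = -2*√2 ≈ -2.8284)
(J(-5)*(5 - 1*11))*f = (-(5 - 1*11))*(-2*√2) = (-(5 - 11))*(-2*√2) = (-1*(-6))*(-2*√2) = 6*(-2*√2) = -12*√2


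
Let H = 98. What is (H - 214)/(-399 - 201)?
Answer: 29/150 ≈ 0.19333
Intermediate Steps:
(H - 214)/(-399 - 201) = (98 - 214)/(-399 - 201) = -116/(-600) = -116*(-1/600) = 29/150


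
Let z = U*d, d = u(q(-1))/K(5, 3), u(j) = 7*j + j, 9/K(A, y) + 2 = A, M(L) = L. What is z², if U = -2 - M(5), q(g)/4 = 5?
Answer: 1254400/9 ≈ 1.3938e+5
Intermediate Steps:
K(A, y) = 9/(-2 + A)
q(g) = 20 (q(g) = 4*5 = 20)
u(j) = 8*j
d = 160/3 (d = (8*20)/((9/(-2 + 5))) = 160/((9/3)) = 160/((9*(⅓))) = 160/3 ≈ 53.333)
U = -7 (U = -2 - 1*5 = -2 - 5 = -7)
z = -1120/3 (z = -7*160/3 = -1120/3 ≈ -373.33)
z² = (-1120/3)² = 1254400/9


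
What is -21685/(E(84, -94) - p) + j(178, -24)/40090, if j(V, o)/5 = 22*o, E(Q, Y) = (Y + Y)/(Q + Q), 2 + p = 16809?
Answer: 3464908506/2830117469 ≈ 1.2243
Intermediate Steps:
p = 16807 (p = -2 + 16809 = 16807)
E(Q, Y) = Y/Q (E(Q, Y) = (2*Y)/((2*Q)) = (2*Y)*(1/(2*Q)) = Y/Q)
j(V, o) = 110*o (j(V, o) = 5*(22*o) = 110*o)
-21685/(E(84, -94) - p) + j(178, -24)/40090 = -21685/(-94/84 - 1*16807) + (110*(-24))/40090 = -21685/(-94*1/84 - 16807) - 2640*1/40090 = -21685/(-47/42 - 16807) - 264/4009 = -21685/(-705941/42) - 264/4009 = -21685*(-42/705941) - 264/4009 = 910770/705941 - 264/4009 = 3464908506/2830117469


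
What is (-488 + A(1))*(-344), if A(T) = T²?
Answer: 167528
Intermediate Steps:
(-488 + A(1))*(-344) = (-488 + 1²)*(-344) = (-488 + 1)*(-344) = -487*(-344) = 167528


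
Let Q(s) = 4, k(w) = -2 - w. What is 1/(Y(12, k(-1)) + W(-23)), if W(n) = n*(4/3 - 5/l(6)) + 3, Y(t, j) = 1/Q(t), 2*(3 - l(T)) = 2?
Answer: 12/361 ≈ 0.033241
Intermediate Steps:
l(T) = 2 (l(T) = 3 - 1/2*2 = 3 - 1 = 2)
Y(t, j) = 1/4
W(n) = 3 - 7*n/6 (W(n) = n*(4/3 - 5/2) + 3 = n*(-7/6) + 3 = -7*n/6 + 3 = 3 - 7*n/6)
1/(Y(12, k(-1)) + W(-23)) = 1/(1/4 + (3 - 7/6*(-23))) = 1/(1/4 + (3 + 161/6)) = 1/(1/4 + 179/6) = 1/(361/12) = 12/361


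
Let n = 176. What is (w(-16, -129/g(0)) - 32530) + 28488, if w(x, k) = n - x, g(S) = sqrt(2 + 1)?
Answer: -3850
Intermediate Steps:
g(S) = sqrt(3)
w(x, k) = 176 - x
(w(-16, -129/g(0)) - 32530) + 28488 = ((176 - 1*(-16)) - 32530) + 28488 = ((176 + 16) - 32530) + 28488 = (192 - 32530) + 28488 = -32338 + 28488 = -3850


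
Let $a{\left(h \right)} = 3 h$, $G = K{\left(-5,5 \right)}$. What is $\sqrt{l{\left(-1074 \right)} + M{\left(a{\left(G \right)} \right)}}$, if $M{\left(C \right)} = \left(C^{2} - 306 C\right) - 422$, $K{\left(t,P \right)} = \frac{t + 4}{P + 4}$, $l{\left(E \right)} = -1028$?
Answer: $\frac{i \sqrt{12131}}{3} \approx 36.714 i$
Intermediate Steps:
$K{\left(t,P \right)} = \frac{4 + t}{4 + P}$
$G = - \frac{1}{9}$ ($G = \frac{4 - 5}{4 + 5} = \frac{1}{9} \left(-1\right) = - \frac{1}{9} \approx -0.11111$)
$M{\left(C \right)} = -422 + C^{2} - 306 C$
$\sqrt{l{\left(-1074 \right)} + M{\left(a{\left(G \right)} \right)}} = \sqrt{-1028 - \left(422 - \frac{1}{9} + 306 \cdot 3 \left(- \frac{1}{9}\right)\right)} = \sqrt{-1028 - \left(320 - \frac{1}{9}\right)} = \sqrt{-1028 + \left(-422 + \frac{1}{9} + 102\right)} = \sqrt{-1028 - \frac{2879}{9}} = \sqrt{- \frac{12131}{9}} = \frac{i \sqrt{12131}}{3}$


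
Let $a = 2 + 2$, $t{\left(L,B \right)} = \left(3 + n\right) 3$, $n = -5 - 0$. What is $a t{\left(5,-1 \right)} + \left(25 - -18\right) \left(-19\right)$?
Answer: $-841$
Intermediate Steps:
$n = -5$ ($n = -5 + 0 = -5$)
$t{\left(L,B \right)} = -6$ ($t{\left(L,B \right)} = \left(3 - 5\right) 3 = \left(-2\right) 3 = -6$)
$a = 4$
$a t{\left(5,-1 \right)} + \left(25 - -18\right) \left(-19\right) = 4 \left(-6\right) + \left(25 - -18\right) \left(-19\right) = -24 + \left(25 + 18\right) \left(-19\right) = -24 + 43 \left(-19\right) = -24 - 817 = -841$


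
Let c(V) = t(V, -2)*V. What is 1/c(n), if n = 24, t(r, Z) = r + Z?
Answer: 1/528 ≈ 0.0018939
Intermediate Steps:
t(r, Z) = Z + r
c(V) = V*(-2 + V) (c(V) = (-2 + V)*V = V*(-2 + V))
1/c(n) = 1/(24*(-2 + 24)) = 1/(24*22) = 1/528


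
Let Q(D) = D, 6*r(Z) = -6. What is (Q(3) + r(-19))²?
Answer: 4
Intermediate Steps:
r(Z) = -1 (r(Z) = (⅙)*(-6) = -1)
(Q(3) + r(-19))² = (3 - 1)² = 2² = 4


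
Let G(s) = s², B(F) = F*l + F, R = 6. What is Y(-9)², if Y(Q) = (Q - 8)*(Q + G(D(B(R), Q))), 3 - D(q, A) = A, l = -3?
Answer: 5267025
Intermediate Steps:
B(F) = -2*F (B(F) = F*(-3) + F = -3*F + F = -2*F)
D(q, A) = 3 - A
Y(Q) = (-8 + Q)*(Q + (3 - Q)²) (Y(Q) = (Q - 8)*(Q + (3 - Q)²) = (-8 + Q)*(Q + (3 - Q)²))
Y(-9)² = (-72 + (-9)³ - 13*(-9)² + 49*(-9))² = (-72 - 729 - 13*81 - 441)² = (-72 - 729 - 1053 - 441)² = (-2295)² = 5267025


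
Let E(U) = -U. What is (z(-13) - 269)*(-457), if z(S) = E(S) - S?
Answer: 111051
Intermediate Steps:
z(S) = -2*S (z(S) = -S - S = -2*S)
(z(-13) - 269)*(-457) = (-2*(-13) - 269)*(-457) = (26 - 269)*(-457) = -243*(-457) = 111051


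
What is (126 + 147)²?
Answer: 74529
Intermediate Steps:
(126 + 147)² = 273² = 74529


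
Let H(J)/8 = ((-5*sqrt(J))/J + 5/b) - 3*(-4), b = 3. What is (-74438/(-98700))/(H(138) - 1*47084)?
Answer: -4308434221/268352489238200 + 5317*sqrt(138)/53670497847640 ≈ -1.6054e-5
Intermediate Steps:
H(J) = 328/3 - 40/sqrt(J) (H(J) = 8*(((-5*sqrt(J))/J + 5/3) - 3*(-4)) = 8*((-5/sqrt(J) + 5*(1/3)) + 12) = 8*((-5/sqrt(J) + 5/3) + 12) = 8*((5/3 - 5/sqrt(J)) + 12) = 8*(41/3 - 5/sqrt(J)) = 328/3 - 40/sqrt(J))
(-74438/(-98700))/(H(138) - 1*47084) = (-74438/(-98700))/((328/3 - 20*sqrt(138)/69) - 1*47084) = (-74438*(-1/98700))/((328/3 - 20*sqrt(138)/69) - 47084) = 5317/(7050*((328/3 - 20*sqrt(138)/69) - 47084)) = 5317/(7050*(-140924/3 - 20*sqrt(138)/69))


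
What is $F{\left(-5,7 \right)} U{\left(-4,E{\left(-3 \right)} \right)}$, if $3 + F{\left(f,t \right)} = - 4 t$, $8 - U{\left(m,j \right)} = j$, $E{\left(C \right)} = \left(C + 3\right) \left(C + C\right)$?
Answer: $-248$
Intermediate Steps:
$E{\left(C \right)} = 2 C \left(3 + C\right)$ ($E{\left(C \right)} = \left(3 + C\right) 2 C = 2 C \left(3 + C\right)$)
$U{\left(m,j \right)} = 8 - j$
$F{\left(f,t \right)} = -3 - 4 t$
$F{\left(-5,7 \right)} U{\left(-4,E{\left(-3 \right)} \right)} = \left(-3 - 28\right) \left(8 - 2 \left(-3\right) \left(3 - 3\right)\right) = \left(-3 - 28\right) \left(8 - 2 \left(-3\right) 0\right) = - 31 \left(8 - 0\right) = - 31 \left(8 + 0\right) = \left(-31\right) 8 = -248$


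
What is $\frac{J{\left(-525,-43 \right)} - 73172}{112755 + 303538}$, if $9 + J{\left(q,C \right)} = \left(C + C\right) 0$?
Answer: $- \frac{73181}{416293} \approx -0.17579$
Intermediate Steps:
$J{\left(q,C \right)} = -9$ ($J{\left(q,C \right)} = -9 + \left(C + C\right) 0 = -9 + 2 C 0 = -9 + 0 = -9$)
$\frac{J{\left(-525,-43 \right)} - 73172}{112755 + 303538} = \frac{-9 - 73172}{112755 + 303538} = - \frac{73181}{416293}$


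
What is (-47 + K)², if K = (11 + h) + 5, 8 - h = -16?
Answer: 49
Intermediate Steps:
h = 24 (h = 8 - 1*(-16) = 8 + 16 = 24)
K = 40 (K = (11 + 24) + 5 = 35 + 5 = 40)
(-47 + K)² = (-47 + 40)² = (-7)² = 49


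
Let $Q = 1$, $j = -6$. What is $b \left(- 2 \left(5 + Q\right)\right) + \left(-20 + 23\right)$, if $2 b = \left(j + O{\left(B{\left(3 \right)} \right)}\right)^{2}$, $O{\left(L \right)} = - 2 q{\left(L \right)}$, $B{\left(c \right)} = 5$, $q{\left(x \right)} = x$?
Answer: $-1533$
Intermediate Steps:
$O{\left(L \right)} = - 2 L$
$b = 128$ ($b = \frac{\left(-6 - 10\right)^{2}}{2} = \frac{\left(-16\right)^{2}}{2} = \frac{1}{2} \cdot 256 = 128$)
$b \left(- 2 \left(5 + Q\right)\right) + \left(-20 + 23\right) = 128 \left(- 2 \left(5 + 1\right)\right) + \left(-20 + 23\right) = 128 \left(\left(-2\right) 6\right) + 3 = 128 \left(-12\right) + 3 = -1536 + 3 = -1533$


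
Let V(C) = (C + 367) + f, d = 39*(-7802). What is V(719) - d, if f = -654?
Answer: 304710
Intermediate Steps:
d = -304278
V(C) = -287 + C (V(C) = (C + 367) - 654 = (367 + C) - 654 = -287 + C)
V(719) - d = (-287 + 719) - 1*(-304278) = 432 + 304278 = 304710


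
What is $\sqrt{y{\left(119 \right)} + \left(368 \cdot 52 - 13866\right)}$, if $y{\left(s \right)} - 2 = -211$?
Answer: $\sqrt{5061} \approx 71.141$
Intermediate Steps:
$y{\left(s \right)} = -209$ ($y{\left(s \right)} = 2 - 211 = -209$)
$\sqrt{y{\left(119 \right)} + \left(368 \cdot 52 - 13866\right)} = \sqrt{-209 + \left(368 \cdot 52 - 13866\right)} = \sqrt{-209 + \left(19136 - 13866\right)} = \sqrt{-209 + 5270} = \sqrt{5061}$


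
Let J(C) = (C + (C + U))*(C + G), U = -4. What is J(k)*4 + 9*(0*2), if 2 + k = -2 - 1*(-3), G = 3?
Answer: -48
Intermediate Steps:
k = -1 (k = -2 + (-2 - 1*(-3)) = -2 + (-2 + 3) = -2 + 1 = -1)
J(C) = (-4 + 2*C)*(3 + C) (J(C) = (C + (C - 4))*(C + 3) = (C + (-4 + C))*(3 + C) = (-4 + 2*C)*(3 + C))
J(k)*4 + 9*(0*2) = (-12 + 2*(-1) + 2*(-1)**2)*4 + 9*(0*2) = (-12 - 2 + 2*1)*4 + 9*0 = (-12 - 2 + 2)*4 + 0 = -12*4 + 0 = -48 + 0 = -48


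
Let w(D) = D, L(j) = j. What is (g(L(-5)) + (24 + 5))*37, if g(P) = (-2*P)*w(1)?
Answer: 1443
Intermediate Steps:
g(P) = -2*P (g(P) = -2*P*1 = -2*P)
(g(L(-5)) + (24 + 5))*37 = (-2*(-5) + (24 + 5))*37 = (10 + 29)*37 = 39*37 = 1443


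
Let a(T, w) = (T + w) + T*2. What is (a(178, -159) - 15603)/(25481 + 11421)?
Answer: -7614/18451 ≈ -0.41266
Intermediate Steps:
a(T, w) = w + 3*T (a(T, w) = (T + w) + 2*T = w + 3*T)
(a(178, -159) - 15603)/(25481 + 11421) = ((-159 + 3*178) - 15603)/(25481 + 11421) = ((-159 + 534) - 15603)/36902 = (375 - 15603)*(1/36902) = -15228*1/36902 = -7614/18451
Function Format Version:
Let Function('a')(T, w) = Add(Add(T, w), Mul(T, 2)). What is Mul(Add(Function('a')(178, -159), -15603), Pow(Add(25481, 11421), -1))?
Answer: Rational(-7614, 18451) ≈ -0.41266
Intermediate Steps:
Function('a')(T, w) = Add(w, Mul(3, T)) (Function('a')(T, w) = Add(Add(T, w), Mul(2, T)) = Add(w, Mul(3, T)))
Mul(Add(Function('a')(178, -159), -15603), Pow(Add(25481, 11421), -1)) = Mul(Add(Add(-159, Mul(3, 178)), -15603), Pow(Add(25481, 11421), -1)) = Mul(Add(Add(-159, 534), -15603), Pow(36902, -1)) = Mul(Add(375, -15603), Rational(1, 36902)) = Mul(-15228, Rational(1, 36902)) = Rational(-7614, 18451)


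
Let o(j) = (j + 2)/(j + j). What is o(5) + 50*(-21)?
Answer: -10493/10 ≈ -1049.3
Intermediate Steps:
o(j) = (2 + j)/(2*j) (o(j) = (2 + j)/((2*j)) = (2 + j)*(1/(2*j)) = (2 + j)/(2*j))
o(5) + 50*(-21) = (½)*(2 + 5)/5 + 50*(-21) = (½)*(⅕)*7 - 1050 = 7/10 - 1050 = -10493/10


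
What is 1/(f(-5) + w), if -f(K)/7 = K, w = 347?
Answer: 1/382 ≈ 0.0026178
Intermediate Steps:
f(K) = -7*K
1/(f(-5) + w) = 1/(-7*(-5) + 347) = 1/(35 + 347) = 1/382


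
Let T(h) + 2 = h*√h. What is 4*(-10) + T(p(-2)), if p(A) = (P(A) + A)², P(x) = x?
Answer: 22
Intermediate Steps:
p(A) = 4*A² (p(A) = (A + A)² = (2*A)² = 4*A²)
T(h) = -2 + h^(3/2) (T(h) = -2 + h*√h = -2 + h^(3/2))
4*(-10) + T(p(-2)) = 4*(-10) + (-2 + (4*(-2)²)^(3/2)) = -40 + (-2 + (4*4)^(3/2)) = -40 + (-2 + 16^(3/2)) = -40 + (-2 + 64) = -40 + 62 = 22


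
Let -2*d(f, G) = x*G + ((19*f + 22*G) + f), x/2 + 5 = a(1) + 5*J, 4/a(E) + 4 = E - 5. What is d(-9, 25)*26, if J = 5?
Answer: -17485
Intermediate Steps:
a(E) = 4/(-9 + E) (a(E) = 4/(-4 + (E - 5)) = 4/(-4 + (-5 + E)) = 4/(-9 + E))
x = 39 (x = -10 + 2*(4/(-9 + 1) + 5*5) = -10 + 2*(4/(-8) + 25) = -10 + 2*(4*(-⅛) + 25) = -10 + 2*(-½ + 25) = -10 + 2*(49/2) = -10 + 49 = 39)
d(f, G) = -10*f - 61*G/2 (d(f, G) = -(39*G + ((19*f + 22*G) + f))/2 = -(39*G + (20*f + 22*G))/2 = -(20*f + 61*G)/2 = -10*f - 61*G/2)
d(-9, 25)*26 = (-10*(-9) - 61/2*25)*26 = (90 - 1525/2)*26 = -1345/2*26 = -17485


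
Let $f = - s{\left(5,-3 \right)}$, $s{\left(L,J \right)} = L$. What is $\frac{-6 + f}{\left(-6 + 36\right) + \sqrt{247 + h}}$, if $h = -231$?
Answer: $- \frac{11}{34} \approx -0.32353$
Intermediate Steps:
$f = -5$ ($f = \left(-1\right) 5 = -5$)
$\frac{-6 + f}{\left(-6 + 36\right) + \sqrt{247 + h}} = \frac{-6 - 5}{\left(-6 + 36\right) + \sqrt{247 - 231}} = - \frac{11}{30 + \sqrt{16}} = - \frac{11}{30 + 4} = - \frac{11}{34}$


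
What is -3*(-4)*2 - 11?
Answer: 13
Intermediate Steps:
-3*(-4)*2 - 11 = 12*2 - 11 = 24 - 11 = 13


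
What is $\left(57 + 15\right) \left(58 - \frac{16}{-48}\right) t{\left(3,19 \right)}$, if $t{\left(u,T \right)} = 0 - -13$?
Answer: $54600$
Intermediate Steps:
$t{\left(u,T \right)} = 13$ ($t{\left(u,T \right)} = 0 + 13 = 13$)
$\left(57 + 15\right) \left(58 - \frac{16}{-48}\right) t{\left(3,19 \right)} = \left(57 + 15\right) \left(58 - \frac{16}{-48}\right) 13 = 72 \left(58 - - \frac{1}{3}\right) 13 = 72 \left(58 + \frac{1}{3}\right) 13 = 72 \cdot \frac{175}{3} \cdot 13 = 4200 \cdot 13 = 54600$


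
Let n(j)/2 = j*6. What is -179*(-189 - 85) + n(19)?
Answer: 49274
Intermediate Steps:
n(j) = 12*j (n(j) = 2*(j*6) = 2*(6*j) = 12*j)
-179*(-189 - 85) + n(19) = -179*(-189 - 85) + 12*19 = -179*(-274) + 228 = 49046 + 228 = 49274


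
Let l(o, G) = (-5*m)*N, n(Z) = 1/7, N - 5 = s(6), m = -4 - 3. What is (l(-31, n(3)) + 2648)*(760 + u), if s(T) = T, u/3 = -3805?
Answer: -32316615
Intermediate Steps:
u = -11415 (u = 3*(-3805) = -11415)
m = -7
N = 11 (N = 5 + 6 = 11)
n(Z) = 1/7
l(o, G) = 385 (l(o, G) = -5*(-7)*11 = 35*11 = 385)
(l(-31, n(3)) + 2648)*(760 + u) = (385 + 2648)*(760 - 11415) = 3033*(-10655) = -32316615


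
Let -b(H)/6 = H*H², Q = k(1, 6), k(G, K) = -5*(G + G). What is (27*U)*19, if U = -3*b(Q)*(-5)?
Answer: 46170000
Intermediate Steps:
k(G, K) = -10*G
Q = -10 (Q = -10*1 = -10)
b(H) = -6*H³ (b(H) = -6*H*H² = -6*H³)
U = 90000 (U = -(-18)*(-10)³*(-5) = -(-18)*(-1000)*(-5) = -3*6000*(-5) = -18000*(-5) = 90000)
(27*U)*19 = (27*90000)*19 = 2430000*19 = 46170000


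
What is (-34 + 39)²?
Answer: 25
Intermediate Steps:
(-34 + 39)² = 5² = 25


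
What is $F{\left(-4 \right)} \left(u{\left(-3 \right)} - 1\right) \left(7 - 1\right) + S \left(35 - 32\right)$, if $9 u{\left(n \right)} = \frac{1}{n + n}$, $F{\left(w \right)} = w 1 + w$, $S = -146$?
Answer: $- \frac{3502}{9} \approx -389.11$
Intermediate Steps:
$F{\left(w \right)} = 2 w$ ($F{\left(w \right)} = w + w = 2 w$)
$u{\left(n \right)} = \frac{1}{18 n}$ ($u{\left(n \right)} = \frac{1}{9 \left(n + n\right)} = \frac{1}{9 \cdot 2 n} = \frac{\frac{1}{2} \frac{1}{n}}{9} = \frac{1}{18 n}$)
$F{\left(-4 \right)} \left(u{\left(-3 \right)} - 1\right) \left(7 - 1\right) + S \left(35 - 32\right) = 2 \left(-4\right) \left(\frac{1}{18 \left(-3\right)} - 1\right) \left(7 - 1\right) - 146 \left(35 - 32\right) = - 8 \left(\frac{1}{18} \left(- \frac{1}{3}\right) - 1\right) 6 - 438 = - 8 \left(- \frac{1}{54} - 1\right) 6 - 438 = \left(-8\right) \left(- \frac{55}{54}\right) 6 - 438 = \frac{220}{27} \cdot 6 - 438 = \frac{440}{9} - 438 = - \frac{3502}{9}$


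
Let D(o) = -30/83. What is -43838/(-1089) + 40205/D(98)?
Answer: -242179613/2178 ≈ -1.1119e+5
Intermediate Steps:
D(o) = -30/83 (D(o) = -30*1/83 = -30/83)
-43838/(-1089) + 40205/D(98) = -43838/(-1089) + 40205/(-30/83) = -43838*(-1/1089) + 40205*(-83/30) = 43838/1089 - 667403/6 = -242179613/2178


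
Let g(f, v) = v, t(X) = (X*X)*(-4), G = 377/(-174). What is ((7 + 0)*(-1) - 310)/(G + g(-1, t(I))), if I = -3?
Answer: 1902/229 ≈ 8.3057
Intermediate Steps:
G = -13/6 (G = 377*(-1/174) = -13/6 ≈ -2.1667)
t(X) = -4*X² (t(X) = X²*(-4) = -4*X²)
((7 + 0)*(-1) - 310)/(G + g(-1, t(I))) = ((7 + 0)*(-1) - 310)/(-13/6 - 4*(-3)²) = (7*(-1) - 310)/(-13/6 - 4*9) = (-7 - 310)/(-13/6 - 36) = -317/(-229/6) = -317*(-6/229) = 1902/229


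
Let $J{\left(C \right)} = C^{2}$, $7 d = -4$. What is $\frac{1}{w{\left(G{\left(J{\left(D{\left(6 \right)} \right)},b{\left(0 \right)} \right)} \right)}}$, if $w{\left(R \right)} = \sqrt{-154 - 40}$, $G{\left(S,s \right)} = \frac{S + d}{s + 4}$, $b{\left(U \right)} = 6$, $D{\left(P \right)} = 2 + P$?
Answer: $- \frac{i \sqrt{194}}{194} \approx - 0.071796 i$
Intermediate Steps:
$d = - \frac{4}{7}$ ($d = \frac{1}{7} \left(-4\right) = - \frac{4}{7} \approx -0.57143$)
$G{\left(S,s \right)} = \frac{- \frac{4}{7} + S}{4 + s}$ ($G{\left(S,s \right)} = \frac{S - \frac{4}{7}}{s + 4} = \frac{- \frac{4}{7} + S}{4 + s}$)
$w{\left(R \right)} = i \sqrt{194}$ ($w{\left(R \right)} = \sqrt{-194} = i \sqrt{194}$)
$\frac{1}{w{\left(G{\left(J{\left(D{\left(6 \right)} \right)},b{\left(0 \right)} \right)} \right)}} = \frac{1}{i \sqrt{194}} = - \frac{i \sqrt{194}}{194}$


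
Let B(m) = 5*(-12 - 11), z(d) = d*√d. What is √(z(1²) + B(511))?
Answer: I*√114 ≈ 10.677*I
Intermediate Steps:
z(d) = d^(3/2)
B(m) = -115 (B(m) = 5*(-23) = -115)
√(z(1²) + B(511)) = √((1²)^(3/2) - 115) = √(1^(3/2) - 115) = √(1 - 115) = √(-114) = I*√114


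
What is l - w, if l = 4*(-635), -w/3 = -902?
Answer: -5246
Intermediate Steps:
w = 2706 (w = -3*(-902) = 2706)
l = -2540
l - w = -2540 - 1*2706 = -2540 - 2706 = -5246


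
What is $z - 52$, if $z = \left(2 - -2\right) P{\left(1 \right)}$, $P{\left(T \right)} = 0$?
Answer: $-52$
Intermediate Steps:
$z = 0$ ($z = \left(2 - -2\right) 0 = \left(2 + \left(4 - 2\right)\right) 0 = \left(2 + 2\right) 0 = 4 \cdot 0 = 0$)
$z - 52 = 0 - 52 = -52$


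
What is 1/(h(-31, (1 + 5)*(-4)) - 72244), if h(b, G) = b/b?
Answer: -1/72243 ≈ -1.3842e-5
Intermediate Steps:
h(b, G) = 1
1/(h(-31, (1 + 5)*(-4)) - 72244) = 1/(1 - 72244) = 1/(-72243) = -1/72243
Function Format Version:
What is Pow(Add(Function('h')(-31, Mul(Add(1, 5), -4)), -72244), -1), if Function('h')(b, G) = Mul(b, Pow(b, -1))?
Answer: Rational(-1, 72243) ≈ -1.3842e-5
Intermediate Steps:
Function('h')(b, G) = 1
Pow(Add(Function('h')(-31, Mul(Add(1, 5), -4)), -72244), -1) = Pow(Add(1, -72244), -1) = Pow(-72243, -1) = Rational(-1, 72243)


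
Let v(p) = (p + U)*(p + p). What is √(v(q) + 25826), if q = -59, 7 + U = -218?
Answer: √59338 ≈ 243.59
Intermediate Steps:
U = -225 (U = -7 - 218 = -225)
v(p) = 2*p*(-225 + p) (v(p) = (p - 225)*(p + p) = (-225 + p)*(2*p) = 2*p*(-225 + p))
√(v(q) + 25826) = √(2*(-59)*(-225 - 59) + 25826) = √(2*(-59)*(-284) + 25826) = √(33512 + 25826) = √59338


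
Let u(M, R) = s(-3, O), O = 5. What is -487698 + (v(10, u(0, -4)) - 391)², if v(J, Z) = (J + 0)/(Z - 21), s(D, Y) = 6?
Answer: -3008657/9 ≈ -3.3430e+5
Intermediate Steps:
u(M, R) = 6
v(J, Z) = J/(-21 + Z)
-487698 + (v(10, u(0, -4)) - 391)² = -487698 + (10/(-21 + 6) - 391)² = -487698 + (10/(-15) - 391)² = -487698 + (10*(-1/15) - 391)² = -487698 + (-⅔ - 391)² = -487698 + (-1175/3)² = -487698 + 1380625/9 = -3008657/9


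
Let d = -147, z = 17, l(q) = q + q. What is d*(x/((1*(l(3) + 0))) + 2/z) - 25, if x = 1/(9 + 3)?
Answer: -18089/408 ≈ -44.336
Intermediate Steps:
l(q) = 2*q
x = 1/12 ≈ 0.083333
d*(x/((1*(l(3) + 0))) + 2/z) - 25 = -147*(1/(12*((1*(2*3 + 0)))) + 2/17) - 25 = -147*(1/(12*((1*(6 + 0)))) + 2*(1/17)) - 25 = -147*(1/(12*((1*6))) + 2/17) - 25 = -147*((1/12)/6 + 2/17) - 25 = -147*((1/12)*(⅙) + 2/17) - 25 = -147*(1/72 + 2/17) - 25 = -147*161/1224 - 25 = -7889/408 - 25 = -18089/408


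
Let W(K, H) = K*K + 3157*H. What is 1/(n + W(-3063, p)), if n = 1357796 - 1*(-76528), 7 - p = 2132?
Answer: 1/4107668 ≈ 2.4345e-7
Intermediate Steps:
p = -2125 (p = 7 - 1*2132 = 7 - 2132 = -2125)
n = 1434324 (n = 1357796 + 76528 = 1434324)
W(K, H) = K² + 3157*H
1/(n + W(-3063, p)) = 1/(1434324 + ((-3063)² + 3157*(-2125))) = 1/(1434324 + (9381969 - 6708625)) = 1/(1434324 + 2673344) = 1/4107668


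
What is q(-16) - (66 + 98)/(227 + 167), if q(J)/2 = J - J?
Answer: -82/197 ≈ -0.41624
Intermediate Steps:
q(J) = 0 (q(J) = 2*(J - J) = 2*0 = 0)
q(-16) - (66 + 98)/(227 + 167) = 0 - (66 + 98)/(227 + 167) = 0 - 164/394 = 0 - 1*82/197 = 0 - 82/197 = -82/197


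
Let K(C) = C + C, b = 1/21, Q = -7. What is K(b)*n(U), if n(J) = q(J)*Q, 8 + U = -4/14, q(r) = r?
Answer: 116/21 ≈ 5.5238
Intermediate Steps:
U = -58/7 (U = -8 - 4/14 = -8 - 4*1/14 = -8 - 2/7 = -58/7 ≈ -8.2857)
b = 1/21 ≈ 0.047619
n(J) = -7*J (n(J) = J*(-7) = -7*J)
K(C) = 2*C
K(b)*n(U) = (2*(1/21))*(-7*(-58/7)) = (2/21)*58 = 116/21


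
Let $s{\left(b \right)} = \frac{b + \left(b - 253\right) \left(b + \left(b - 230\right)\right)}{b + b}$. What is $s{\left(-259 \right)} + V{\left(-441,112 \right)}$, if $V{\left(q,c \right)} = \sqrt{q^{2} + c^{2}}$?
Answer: $- \frac{147027}{518} \approx -283.84$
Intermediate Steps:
$V{\left(q,c \right)} = \sqrt{c^{2} + q^{2}}$
$s{\left(b \right)} = \frac{b + \left(-253 + b\right) \left(-230 + 2 b\right)}{2 b}$ ($s{\left(b \right)} = \frac{b + \left(-253 + b\right) \left(b + \left(-230 + b\right)\right)}{2 b} = \left(b + \left(-253 + b\right) \left(-230 + 2 b\right)\right) \frac{1}{2 b} = \frac{b + \left(-253 + b\right) \left(-230 + 2 b\right)}{2 b}$)
$s{\left(-259 \right)} + V{\left(-441,112 \right)} = \left(- \frac{735}{2} - 259 + \frac{29095}{-259}\right) + \sqrt{112^{2} + \left(-441\right)^{2}} = \left(- \frac{735}{2} - 259 + 29095 \left(- \frac{1}{259}\right)\right) + \sqrt{12544 + 194481} = \left(- \frac{735}{2} - 259 - \frac{29095}{259}\right) + \sqrt{207025} = - \frac{382717}{518} + 455 = - \frac{147027}{518}$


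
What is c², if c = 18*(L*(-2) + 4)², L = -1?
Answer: 419904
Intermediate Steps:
c = 648 (c = 18*(-1*(-2) + 4)² = 18*(2 + 4)² = 18*6² = 18*36 = 648)
c² = 648² = 419904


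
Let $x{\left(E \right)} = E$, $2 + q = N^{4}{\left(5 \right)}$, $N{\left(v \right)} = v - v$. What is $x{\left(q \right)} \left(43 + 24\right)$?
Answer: $-134$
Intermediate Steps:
$N{\left(v \right)} = 0$
$q = -2$ ($q = -2 + 0^{4} = -2 + 0 = -2$)
$x{\left(q \right)} \left(43 + 24\right) = - 2 \left(43 + 24\right) = \left(-2\right) 67 = -134$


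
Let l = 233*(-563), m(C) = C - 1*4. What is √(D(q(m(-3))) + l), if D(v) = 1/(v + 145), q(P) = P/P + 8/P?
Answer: I*√798092994/78 ≈ 362.19*I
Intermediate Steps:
m(C) = -4 + C (m(C) = C - 4 = -4 + C)
q(P) = 1 + 8/P
D(v) = 1/(145 + v)
l = -131179
√(D(q(m(-3))) + l) = √(1/(145 + (8 + (-4 - 3))/(-4 - 3)) - 131179) = √(1/(145 + (8 - 7)/(-7)) - 131179) = √(1/(145 - ⅐*1) - 131179) = √(1/(145 - ⅐) - 131179) = √(1/(1014/7) - 131179) = √(7/1014 - 131179) = √(-133015499/1014) = I*√798092994/78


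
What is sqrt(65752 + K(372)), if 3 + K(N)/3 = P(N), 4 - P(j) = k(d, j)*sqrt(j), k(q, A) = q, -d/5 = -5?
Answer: sqrt(65755 - 150*sqrt(93)) ≈ 253.59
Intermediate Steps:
d = 25 (d = -5*(-5) = 25)
P(j) = 4 - 25*sqrt(j)
K(N) = 3 - 75*sqrt(N) (K(N) = -9 + 3*(4 - 25*sqrt(N)) = -9 + (12 - 75*sqrt(N)) = 3 - 75*sqrt(N))
sqrt(65752 + K(372)) = sqrt(65752 + (3 - 150*sqrt(93))) = sqrt(65755 - 150*sqrt(93))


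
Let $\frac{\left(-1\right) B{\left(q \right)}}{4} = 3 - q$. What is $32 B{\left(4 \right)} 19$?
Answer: $2432$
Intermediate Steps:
$B{\left(q \right)} = -12 + 4 q$ ($B{\left(q \right)} = - 4 \left(3 - q\right) = -12 + 4 q$)
$32 B{\left(4 \right)} 19 = 32 \left(-12 + 4 \cdot 4\right) 19 = 32 \left(-12 + 16\right) 19 = 32 \cdot 4 \cdot 19 = 128 \cdot 19 = 2432$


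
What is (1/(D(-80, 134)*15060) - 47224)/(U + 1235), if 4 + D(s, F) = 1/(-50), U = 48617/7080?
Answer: -16868086015820/443586230067 ≈ -38.027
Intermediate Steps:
U = 48617/7080 (U = 48617*(1/7080) = 48617/7080 ≈ 6.8668)
D(s, F) = -201/50 (D(s, F) = -4 + 1/(-50) = -4 - 1/50 = -201/50)
(1/(D(-80, 134)*15060) - 47224)/(U + 1235) = (1/(-201/50*15060) - 47224)/(48617/7080 + 1235) = (-50/201*1/15060 - 47224)/(8792417/7080) = (-5/302706 - 47224)*(7080/8792417) = -14294988149/302706*7080/8792417 = -16868086015820/443586230067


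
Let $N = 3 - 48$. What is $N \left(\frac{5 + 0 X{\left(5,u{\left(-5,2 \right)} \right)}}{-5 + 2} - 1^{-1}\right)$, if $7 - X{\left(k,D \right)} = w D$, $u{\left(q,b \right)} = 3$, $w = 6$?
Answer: $120$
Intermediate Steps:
$X{\left(k,D \right)} = 7 - 6 D$
$N = -45$ ($N = 3 - 48 = -45$)
$N \left(\frac{5 + 0 X{\left(5,u{\left(-5,2 \right)} \right)}}{-5 + 2} - 1^{-1}\right) = - 45 \left(\frac{5 + 0 \left(7 - 18\right)}{-5 + 2} - 1^{-1}\right) = - 45 \left(\frac{5 + 0 \left(7 - 18\right)}{-3} - 1\right) = - 45 \left(\left(5 + 0 \left(-11\right)\right) \left(- \frac{1}{3}\right) - 1\right) = - 45 \left(\left(5 + 0\right) \left(- \frac{1}{3}\right) - 1\right) = - 45 \left(5 \left(- \frac{1}{3}\right) - 1\right) = - 45 \left(- \frac{5}{3} - 1\right) = \left(-45\right) \left(- \frac{8}{3}\right) = 120$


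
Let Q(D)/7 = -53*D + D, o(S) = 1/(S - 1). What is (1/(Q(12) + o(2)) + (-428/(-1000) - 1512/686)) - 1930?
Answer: -103341822569/53495750 ≈ -1931.8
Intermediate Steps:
o(S) = 1/(-1 + S)
Q(D) = -364*D (Q(D) = 7*(-53*D + D) = 7*(-52*D) = -364*D)
(1/(Q(12) + o(2)) + (-428/(-1000) - 1512/686)) - 1930 = (1/(-364*12 + 1/(-1 + 2)) + (-428/(-1000) - 1512/686)) - 1930 = (1/(-4368 + 1/1) + (-428*(-1/1000) - 1512*1/686)) - 1930 = (1/(-4368 + 1) + (107/250 - 108/49)) - 1930 = (1/(-4367) - 21757/12250) - 1930 = (-1/4367 - 21757/12250) - 1930 = -95025069/53495750 - 1930 = -103341822569/53495750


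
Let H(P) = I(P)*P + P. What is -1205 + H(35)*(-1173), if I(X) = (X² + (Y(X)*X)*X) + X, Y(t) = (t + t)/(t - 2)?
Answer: -1742975910/11 ≈ -1.5845e+8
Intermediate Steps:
Y(t) = 2*t/(-2 + t) (Y(t) = (2*t)/(-2 + t) = 2*t/(-2 + t))
I(X) = X + X² + 2*X³/(-2 + X) (I(X) = (X² + ((2*X/(-2 + X))*X)*X) + X = (X² + (2*X²/(-2 + X))*X) + X = (X² + 2*X³/(-2 + X)) + X = X + X² + 2*X³/(-2 + X))
H(P) = P + P²*(-2 - P + 3*P²)/(-2 + P) (H(P) = (P*(-2 - P + 3*P²)/(-2 + P))*P + P = P²*(-2 - P + 3*P²)/(-2 + P) + P = P + P²*(-2 - P + 3*P²)/(-2 + P))
-1205 + H(35)*(-1173) = -1205 + (35*(-2 - 1*35 - 1*35² + 3*35³)/(-2 + 35))*(-1173) = -1205 + (35*(-2 - 35 - 1*1225 + 3*42875)/33)*(-1173) = -1205 + (35*(1/33)*(-2 - 35 - 1225 + 128625))*(-1173) = -1205 + (35*(1/33)*127363)*(-1173) = -1205 + (4457705/33)*(-1173) = -1205 - 1742962655/11 = -1742975910/11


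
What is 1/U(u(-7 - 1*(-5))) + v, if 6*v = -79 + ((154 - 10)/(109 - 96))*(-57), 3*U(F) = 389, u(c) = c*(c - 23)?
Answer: -3592181/30342 ≈ -118.39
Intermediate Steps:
u(c) = c*(-23 + c)
U(F) = 389/3 (U(F) = (⅓)*389 = 389/3)
v = -9235/78 (v = (-79 + ((154 - 10)/(109 - 96))*(-57))/6 = (-79 + (144/13)*(-57))/6 = (-79 - 8208/13)/6 = (⅙)*(-9235/13) = -9235/78 ≈ -118.40)
1/U(u(-7 - 1*(-5))) + v = 1/(389/3) - 9235/78 = 3/389 - 9235/78 = -3592181/30342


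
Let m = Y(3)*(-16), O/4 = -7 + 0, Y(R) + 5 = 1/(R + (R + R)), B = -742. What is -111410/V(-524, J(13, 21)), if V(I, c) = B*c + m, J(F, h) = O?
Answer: -501345/93844 ≈ -5.3423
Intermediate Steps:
Y(R) = -5 + 1/(3*R) (Y(R) = -5 + 1/(R + (R + R)) = -5 + 1/(R + 2*R) = -5 + 1/(3*R))
O = -28 (O = 4*(-7 + 0) = 4*(-7) = -28)
J(F, h) = -28
m = 704/9 (m = (-5 + (1/3)/3)*(-16) = (-5 + (1/3)*(1/3))*(-16) = (-5 + 1/9)*(-16) = -44/9*(-16) = 704/9 ≈ 78.222)
V(I, c) = 704/9 - 742*c (V(I, c) = -742*c + 704/9 = 704/9 - 742*c)
-111410/V(-524, J(13, 21)) = -111410/(704/9 - 742*(-28)) = -111410/(704/9 + 20776) = -111410/187688/9 = -111410*9/187688 = -501345/93844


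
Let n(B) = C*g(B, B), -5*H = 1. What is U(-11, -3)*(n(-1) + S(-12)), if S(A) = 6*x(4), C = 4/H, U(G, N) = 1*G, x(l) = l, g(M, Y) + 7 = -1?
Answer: -2024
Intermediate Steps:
g(M, Y) = -8 (g(M, Y) = -7 - 1 = -8)
H = -⅕ (H = -⅕*1 = -⅕ ≈ -0.20000)
U(G, N) = G
C = -20 (C = 4/(-⅕) = 4*(-5) = -20)
n(B) = 160 (n(B) = -20*(-8) = 160)
S(A) = 24 (S(A) = 6*4 = 24)
U(-11, -3)*(n(-1) + S(-12)) = -11*(160 + 24) = -11*184 = -2024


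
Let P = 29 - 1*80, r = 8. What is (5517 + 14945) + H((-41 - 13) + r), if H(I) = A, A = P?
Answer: 20411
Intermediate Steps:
P = -51 (P = 29 - 80 = -51)
A = -51
H(I) = -51
(5517 + 14945) + H((-41 - 13) + r) = (5517 + 14945) - 51 = 20462 - 51 = 20411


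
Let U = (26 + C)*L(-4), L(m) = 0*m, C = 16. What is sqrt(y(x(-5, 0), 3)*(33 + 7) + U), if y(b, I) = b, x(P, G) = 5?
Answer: 10*sqrt(2) ≈ 14.142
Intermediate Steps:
L(m) = 0
U = 0 (U = (26 + 16)*0 = 42*0 = 0)
sqrt(y(x(-5, 0), 3)*(33 + 7) + U) = sqrt(5*(33 + 7) + 0) = sqrt(5*40 + 0) = sqrt(200 + 0) = sqrt(200) = 10*sqrt(2)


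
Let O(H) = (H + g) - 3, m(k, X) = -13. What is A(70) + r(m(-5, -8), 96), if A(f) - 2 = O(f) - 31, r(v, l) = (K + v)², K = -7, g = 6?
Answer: 444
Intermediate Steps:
r(v, l) = (-7 + v)²
O(H) = 3 + H (O(H) = (H + 6) - 3 = (6 + H) - 3 = 3 + H)
A(f) = -26 + f (A(f) = 2 + ((3 + f) - 31) = 2 + (-28 + f) = -26 + f)
A(70) + r(m(-5, -8), 96) = (-26 + 70) + (-7 - 13)² = 44 + (-20)² = 44 + 400 = 444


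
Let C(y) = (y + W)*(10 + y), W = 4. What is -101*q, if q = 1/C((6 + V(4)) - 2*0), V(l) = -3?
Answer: -101/91 ≈ -1.1099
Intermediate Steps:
C(y) = (4 + y)*(10 + y) (C(y) = (y + 4)*(10 + y) = (4 + y)*(10 + y))
q = 1/91 (q = 1/(40 + ((6 - 3) - 2*0)² + 14*((6 - 3) - 2*0)) = 1/(40 + (3 + 0)² + 14*(3 + 0)) = 1/(40 + 3² + 14*3) = 1/(40 + 9 + 42) = 1/91 ≈ 0.010989)
-101*q = -101*1/91 = -101/91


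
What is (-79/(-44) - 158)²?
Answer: 47238129/1936 ≈ 24400.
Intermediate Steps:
(-79/(-44) - 158)² = (-79*(-1/44) - 158)² = (79/44 - 158)² = (-6873/44)² = 47238129/1936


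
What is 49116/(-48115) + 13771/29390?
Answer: -31237103/56563994 ≈ -0.55224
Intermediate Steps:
49116/(-48115) + 13771/29390 = 49116*(-1/48115) + 13771*(1/29390) = -49116/48115 + 13771/29390 = -31237103/56563994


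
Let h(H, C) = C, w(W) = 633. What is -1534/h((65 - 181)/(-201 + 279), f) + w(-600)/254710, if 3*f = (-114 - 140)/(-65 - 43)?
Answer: -63297392289/32348170 ≈ -1956.8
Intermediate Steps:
f = 127/162 (f = ((-114 - 140)/(-65 - 43))/3 = (-254/(-108))/3 = (-254*(-1/108))/3 = (1/3)*(127/54) = 127/162 ≈ 0.78395)
-1534/h((65 - 181)/(-201 + 279), f) + w(-600)/254710 = -1534/127/162 + 633/254710 = -1534*162/127 + 633*(1/254710) = -248508/127 + 633/254710 = -63297392289/32348170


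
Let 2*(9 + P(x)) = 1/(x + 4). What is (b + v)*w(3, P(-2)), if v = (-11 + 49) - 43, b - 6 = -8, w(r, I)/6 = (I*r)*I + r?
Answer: -78183/8 ≈ -9772.9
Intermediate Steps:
P(x) = -9 + 1/(2*(4 + x)) (P(x) = -9 + 1/(2*(x + 4)) = -9 + 1/(2*(4 + x)))
w(r, I) = 6*r + 6*r*I**2 (w(r, I) = 6*((I*r)*I + r) = 6*(r*I**2 + r) = 6*(r + r*I**2) = 6*r + 6*r*I**2)
b = -2 (b = 6 - 8 = -2)
v = -5 (v = 38 - 43 = -5)
(b + v)*w(3, P(-2)) = (-2 - 5)*(6*3*(1 + ((-71 - 18*(-2))/(2*(4 - 2)))**2)) = -42*3*(1 + ((1/2)*(-71 + 36)/2)**2) = -42*3*(1 + ((1/2)*(1/2)*(-35))**2) = -42*3*(1 + (-35/4)**2) = -42*3*(1 + 1225/16) = -42*3*1241/16 = -7*11169/8 = -78183/8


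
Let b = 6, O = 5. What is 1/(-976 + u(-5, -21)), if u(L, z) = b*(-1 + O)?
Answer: -1/952 ≈ -0.0010504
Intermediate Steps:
u(L, z) = 24 (u(L, z) = 6*(-1 + 5) = 6*4 = 24)
1/(-976 + u(-5, -21)) = 1/(-976 + 24) = 1/(-952) = -1/952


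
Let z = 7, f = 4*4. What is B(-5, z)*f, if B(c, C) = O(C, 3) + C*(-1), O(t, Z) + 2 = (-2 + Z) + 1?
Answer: -112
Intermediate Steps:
f = 16
O(t, Z) = -3 + Z (O(t, Z) = -2 + ((-2 + Z) + 1) = -2 + (-1 + Z) = -3 + Z)
B(c, C) = -C (B(c, C) = (-3 + 3) + C*(-1) = 0 - C = -C)
B(-5, z)*f = -1*7*16 = -7*16 = -112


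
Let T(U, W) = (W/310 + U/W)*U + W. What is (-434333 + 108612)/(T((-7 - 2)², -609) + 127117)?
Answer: -20497622530/7950456683 ≈ -2.5782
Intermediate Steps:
T(U, W) = W + U*(W/310 + U/W) (T(U, W) = (W*(1/310) + U/W)*U + W = (W/310 + U/W)*U + W = U*(W/310 + U/W) + W = W + U*(W/310 + U/W))
(-434333 + 108612)/(T((-7 - 2)², -609) + 127117) = (-434333 + 108612)/((-609 + ((-7 - 2)²)²/(-609) + (1/310)*(-7 - 2)²*(-609)) + 127117) = -325721/((-609 + ((-9)²)²*(-1/609) + (1/310)*(-9)²*(-609)) + 127117) = -325721/((-609 + 81²*(-1/609) + (1/310)*81*(-609)) + 127117) = -325721/((-609 + 6561*(-1/609) - 49329/310) + 127117) = -325721/((-609 - 2187/203 - 49329/310) + 127117) = -325721/(-49016127/62930 + 127117) = -325721/7950456683/62930 = -325721*62930/7950456683 = -20497622530/7950456683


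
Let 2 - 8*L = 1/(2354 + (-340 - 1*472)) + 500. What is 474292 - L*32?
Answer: 367214966/771 ≈ 4.7628e+5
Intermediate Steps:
L = -767917/12336 (L = ¼ - (1/(2354 + (-340 - 1*472)) + 500)/8 = ¼ - (1/(2354 + (-340 - 472)) + 500)/8 = ¼ - (1/(2354 - 812) + 500)/8 = ¼ - (1/1542 + 500)/8 = ¼ - ⅛*771001/1542 = ¼ - 771001/12336 = -767917/12336 ≈ -62.250)
474292 - L*32 = 474292 - (-767917)*32/12336 = 474292 - 1*(-1535834/771) = 474292 + 1535834/771 = 367214966/771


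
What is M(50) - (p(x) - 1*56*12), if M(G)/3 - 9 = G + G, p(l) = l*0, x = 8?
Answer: 999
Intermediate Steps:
p(l) = 0
M(G) = 27 + 6*G (M(G) = 27 + 3*(G + G) = 27 + 3*(2*G) = 27 + 6*G)
M(50) - (p(x) - 1*56*12) = (27 + 6*50) - (0 - 1*56*12) = (27 + 300) - (0 - 56*12) = 327 - (0 - 672) = 327 - 1*(-672) = 327 + 672 = 999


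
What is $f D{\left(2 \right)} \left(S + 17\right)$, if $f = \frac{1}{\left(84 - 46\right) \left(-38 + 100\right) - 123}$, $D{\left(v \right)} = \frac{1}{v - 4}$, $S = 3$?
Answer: $- \frac{10}{2233} \approx -0.0044783$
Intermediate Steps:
$D{\left(v \right)} = \frac{1}{-4 + v}$
$f = \frac{1}{2233}$ ($f = \frac{1}{38 \cdot 62 - 123} = \frac{1}{2356 - 123} = \frac{1}{2233} \approx 0.00044783$)
$f D{\left(2 \right)} \left(S + 17\right) = \frac{\frac{1}{-4 + 2} \left(3 + 17\right)}{2233} = \frac{\frac{1}{-2} \cdot 20}{2233} = \frac{\left(- \frac{1}{2}\right) 20}{2233} = \frac{1}{2233} \left(-10\right) = - \frac{10}{2233}$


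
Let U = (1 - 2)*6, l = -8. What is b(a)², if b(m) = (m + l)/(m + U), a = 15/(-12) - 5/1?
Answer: 3249/2401 ≈ 1.3532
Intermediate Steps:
a = -25/4 (a = 15*(-1/12) - 5*1 = -5/4 - 5 = -25/4 ≈ -6.2500)
U = -6 (U = -1*6 = -6)
b(m) = (-8 + m)/(-6 + m) (b(m) = (m - 8)/(m - 6) = (-8 + m)/(-6 + m))
b(a)² = ((-8 - 25/4)/(-6 - 25/4))² = (-57/4/(-49/4))² = (-4/49*(-57/4))² = (57/49)² = 3249/2401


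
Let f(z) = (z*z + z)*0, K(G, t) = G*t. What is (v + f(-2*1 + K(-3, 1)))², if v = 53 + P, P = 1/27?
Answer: 2050624/729 ≈ 2812.9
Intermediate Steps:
P = 1/27 ≈ 0.037037
f(z) = 0 (f(z) = (z² + z)*0 = (z + z²)*0 = 0)
v = 1432/27 (v = 53 + 1/27 = 1432/27 ≈ 53.037)
(v + f(-2*1 + K(-3, 1)))² = (1432/27 + 0)² = (1432/27)² = 2050624/729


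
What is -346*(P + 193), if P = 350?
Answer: -187878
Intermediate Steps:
-346*(P + 193) = -346*(350 + 193) = -346*543 = -187878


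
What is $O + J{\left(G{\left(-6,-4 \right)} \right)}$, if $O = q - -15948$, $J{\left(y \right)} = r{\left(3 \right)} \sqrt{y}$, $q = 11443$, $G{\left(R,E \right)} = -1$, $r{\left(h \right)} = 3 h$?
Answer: $27391 + 9 i \approx 27391.0 + 9.0 i$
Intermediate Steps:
$J{\left(y \right)} = 9 \sqrt{y}$ ($J{\left(y \right)} = 3 \cdot 3 \sqrt{y} = 9 \sqrt{y}$)
$O = 27391$ ($O = 11443 - -15948 = 11443 + 15948 = 27391$)
$O + J{\left(G{\left(-6,-4 \right)} \right)} = 27391 + 9 \sqrt{-1} = 27391 + 9 i$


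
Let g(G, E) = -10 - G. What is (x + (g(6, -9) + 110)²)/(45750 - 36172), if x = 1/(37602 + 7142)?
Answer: 395357985/428558032 ≈ 0.92253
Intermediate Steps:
x = 1/44744 ≈ 2.2349e-5
(x + (g(6, -9) + 110)²)/(45750 - 36172) = (1/44744 + ((-10 - 1*6) + 110)²)/(45750 - 36172) = (1/44744 + ((-10 - 6) + 110)²)/9578 = (1/44744 + (-16 + 110)²)*(1/9578) = (1/44744 + 94²)*(1/9578) = (1/44744 + 8836)*(1/9578) = (395357985/44744)*(1/9578) = 395357985/428558032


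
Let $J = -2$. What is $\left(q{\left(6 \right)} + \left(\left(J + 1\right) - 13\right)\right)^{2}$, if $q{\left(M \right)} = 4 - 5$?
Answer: $225$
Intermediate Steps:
$q{\left(M \right)} = -1$ ($q{\left(M \right)} = 4 - 5 = -1$)
$\left(q{\left(6 \right)} + \left(\left(J + 1\right) - 13\right)\right)^{2} = \left(-1 + \left(\left(-2 + 1\right) - 13\right)\right)^{2} = \left(-1 - 14\right)^{2} = \left(-15\right)^{2} = 225$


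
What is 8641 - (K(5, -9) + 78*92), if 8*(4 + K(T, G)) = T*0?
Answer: 1469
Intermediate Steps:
K(T, G) = -4 (K(T, G) = -4 + (T*0)/8 = -4 + (⅛)*0 = -4 + 0 = -4)
8641 - (K(5, -9) + 78*92) = 8641 - (-4 + 78*92) = 8641 - (-4 + 7176) = 8641 - 1*7172 = 8641 - 7172 = 1469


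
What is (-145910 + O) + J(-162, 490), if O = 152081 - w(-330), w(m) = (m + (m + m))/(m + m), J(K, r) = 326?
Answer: 12991/2 ≈ 6495.5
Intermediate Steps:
w(m) = 3/2 (w(m) = (m + 2*m)/((2*m)) = (3*m)*(1/(2*m)) = 3/2)
O = 304159/2 (O = 152081 - 1*3/2 = 152081 - 3/2 = 304159/2 ≈ 1.5208e+5)
(-145910 + O) + J(-162, 490) = (-145910 + 304159/2) + 326 = 12339/2 + 326 = 12991/2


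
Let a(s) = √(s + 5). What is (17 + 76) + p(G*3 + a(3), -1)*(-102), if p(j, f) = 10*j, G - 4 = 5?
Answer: -27447 - 2040*√2 ≈ -30332.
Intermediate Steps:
G = 9 (G = 4 + 5 = 9)
a(s) = √(5 + s)
(17 + 76) + p(G*3 + a(3), -1)*(-102) = (17 + 76) + (10*(9*3 + √(5 + 3)))*(-102) = 93 + (10*(27 + √8))*(-102) = 93 + (10*(27 + 2*√2))*(-102) = 93 + (270 + 20*√2)*(-102) = 93 + (-27540 - 2040*√2) = -27447 - 2040*√2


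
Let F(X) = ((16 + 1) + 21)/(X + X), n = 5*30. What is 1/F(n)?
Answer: 150/19 ≈ 7.8947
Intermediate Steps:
n = 150
F(X) = 19/X (F(X) = (17 + 21)/((2*X)) = 38*(1/(2*X)) = 19/X)
1/F(n) = 1/(19/150) = 150/19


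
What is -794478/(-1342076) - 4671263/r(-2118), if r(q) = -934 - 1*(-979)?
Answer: -3134577105239/30196710 ≈ -1.0381e+5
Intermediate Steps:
r(q) = 45 (r(q) = -934 + 979 = 45)
-794478/(-1342076) - 4671263/r(-2118) = -794478/(-1342076) - 4671263/45 = -794478*(-1/1342076) - 4671263*1/45 = 397239/671038 - 4671263/45 = -3134577105239/30196710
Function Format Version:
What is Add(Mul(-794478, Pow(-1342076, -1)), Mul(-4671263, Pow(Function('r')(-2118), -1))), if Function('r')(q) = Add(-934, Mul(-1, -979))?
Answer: Rational(-3134577105239, 30196710) ≈ -1.0381e+5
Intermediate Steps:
Function('r')(q) = 45 (Function('r')(q) = Add(-934, 979) = 45)
Add(Mul(-794478, Pow(-1342076, -1)), Mul(-4671263, Pow(Function('r')(-2118), -1))) = Add(Mul(-794478, Pow(-1342076, -1)), Mul(-4671263, Pow(45, -1))) = Add(Mul(-794478, Rational(-1, 1342076)), Mul(-4671263, Rational(1, 45))) = Add(Rational(397239, 671038), Rational(-4671263, 45)) = Rational(-3134577105239, 30196710)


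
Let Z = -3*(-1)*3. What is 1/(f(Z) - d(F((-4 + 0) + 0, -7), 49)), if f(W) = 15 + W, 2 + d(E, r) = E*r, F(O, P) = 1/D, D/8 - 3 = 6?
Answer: 72/1823 ≈ 0.039495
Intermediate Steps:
D = 72 (D = 24 + 8*6 = 24 + 48 = 72)
Z = 9 (Z = 3*3 = 9)
F(O, P) = 1/72
d(E, r) = -2 + E*r
1/(f(Z) - d(F((-4 + 0) + 0, -7), 49)) = 1/((15 + 9) - (-2 + (1/72)*49)) = 1/(24 - (-2 + 49/72)) = 1/(24 - 1*(-95/72)) = 1/(24 + 95/72) = 1/(1823/72) = 72/1823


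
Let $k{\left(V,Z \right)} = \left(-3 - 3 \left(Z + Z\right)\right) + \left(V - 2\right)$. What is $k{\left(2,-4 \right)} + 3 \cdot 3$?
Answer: $30$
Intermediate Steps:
$k{\left(V,Z \right)} = -5 + V - 6 Z$ ($k{\left(V,Z \right)} = \left(-3 - 3 \cdot 2 Z\right) + \left(V - 2\right) = \left(-3 - 6 Z\right) + \left(-2 + V\right) = -5 + V - 6 Z$)
$k{\left(2,-4 \right)} + 3 \cdot 3 = \left(-5 + 2 - -24\right) + 3 \cdot 3 = \left(-5 + 2 + 24\right) + 9 = 21 + 9 = 30$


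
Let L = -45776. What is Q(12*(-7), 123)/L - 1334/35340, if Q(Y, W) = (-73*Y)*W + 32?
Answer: -1669806019/101107740 ≈ -16.515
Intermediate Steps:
Q(Y, W) = 32 - 73*W*Y (Q(Y, W) = -73*W*Y + 32 = 32 - 73*W*Y)
Q(12*(-7), 123)/L - 1334/35340 = (32 - 73*123*12*(-7))/(-45776) - 1334/35340 = (32 - 73*123*(-84))*(-1/45776) - 1334*1/35340 = (32 + 754236)*(-1/45776) - 667/17670 = 754268*(-1/45776) - 667/17670 = -188567/11444 - 667/17670 = -1669806019/101107740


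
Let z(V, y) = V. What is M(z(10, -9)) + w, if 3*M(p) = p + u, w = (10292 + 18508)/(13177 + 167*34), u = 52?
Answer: 27898/1257 ≈ 22.194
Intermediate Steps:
w = 640/419 (w = 28800/(13177 + 5678) = 28800/18855 = 28800*(1/18855) = 640/419 ≈ 1.5274)
M(p) = 52/3 + p/3 (M(p) = (p + 52)/3 = (52 + p)/3 = 52/3 + p/3)
M(z(10, -9)) + w = (52/3 + (1/3)*10) + 640/419 = (52/3 + 10/3) + 640/419 = 62/3 + 640/419 = 27898/1257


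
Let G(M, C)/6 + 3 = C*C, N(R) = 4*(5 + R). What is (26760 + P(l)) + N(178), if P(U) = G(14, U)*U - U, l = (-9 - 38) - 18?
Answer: -1619023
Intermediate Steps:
N(R) = 20 + 4*R
G(M, C) = -18 + 6*C² (G(M, C) = -18 + 6*(C*C) = -18 + 6*C²)
l = -65 (l = -47 - 18 = -65)
P(U) = -U + U*(-18 + 6*U²) (P(U) = (-18 + 6*U²)*U - U = U*(-18 + 6*U²) - U = -U + U*(-18 + 6*U²))
(26760 + P(l)) + N(178) = (26760 - 65*(-19 + 6*(-65)²)) + (20 + 4*178) = (26760 - 65*(-19 + 6*4225)) + (20 + 712) = (26760 - 65*(-19 + 25350)) + 732 = (26760 - 65*25331) + 732 = (26760 - 1646515) + 732 = -1619755 + 732 = -1619023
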